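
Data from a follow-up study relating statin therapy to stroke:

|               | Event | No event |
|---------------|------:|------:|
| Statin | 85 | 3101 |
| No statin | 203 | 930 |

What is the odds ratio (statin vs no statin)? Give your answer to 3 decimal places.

0.126

Cells: a = 85, b = 3101, c = 203, d = 930.
OR = (a·d)/(b·c) = (85 × 930) / (3101 × 203) = 79050 / 629503 = 0.12558
Exposure is associated with lower odds of stroke (OR = 0.13 < 1).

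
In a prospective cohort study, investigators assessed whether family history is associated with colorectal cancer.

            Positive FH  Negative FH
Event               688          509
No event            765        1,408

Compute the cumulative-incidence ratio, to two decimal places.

1.78

Reading the table with exposure as columns: a = 688 (Positive FH, case), b = 765 (Positive FH, non-case), c = 509 (Negative FH, case), d = 1408.
Risk in exposed = 688/1453 = 0.47350; risk in unexposed = 509/1917 = 0.26552.
RR = 0.47350 / 0.26552 = 1.78331
The risk among the exposed is 1.78 times that among the unexposed.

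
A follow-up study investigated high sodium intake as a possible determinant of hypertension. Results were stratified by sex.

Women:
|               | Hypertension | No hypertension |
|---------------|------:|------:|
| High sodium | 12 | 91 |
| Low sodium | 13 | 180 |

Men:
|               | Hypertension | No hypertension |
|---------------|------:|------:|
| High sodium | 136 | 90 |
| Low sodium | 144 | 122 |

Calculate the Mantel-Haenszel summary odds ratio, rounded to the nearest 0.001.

1.352

OR_MH = Σ(aᵢdᵢ/nᵢ) / Σ(bᵢcᵢ/nᵢ), where nᵢ is the stratum total.
Stratum 1 (Women): n = 296; a·d/n = 12·180/296 = 7.2973; b·c/n = 91·13/296 = 3.9966
Stratum 2 (Men): n = 492; a·d/n = 136·122/492 = 33.7236; b·c/n = 90·144/492 = 26.3415
OR_MH = (7.2973 + 33.7236) / (3.9966 + 26.3415) = 41.0209 / 30.3381 = 1.35212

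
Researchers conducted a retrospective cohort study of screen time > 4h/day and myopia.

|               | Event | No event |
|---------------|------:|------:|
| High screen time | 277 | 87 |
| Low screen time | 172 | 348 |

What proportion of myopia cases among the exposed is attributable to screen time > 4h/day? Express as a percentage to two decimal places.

56.53

Cells: a = 277, b = 87, c = 172, d = 348.
Risk in exposed = 277/364 = 0.76099; risk in unexposed = 172/520 = 0.33077.
RR = 0.76099/0.33077 = 2.30066
AR% = (RR − 1)/RR × 100 = (2.30066 − 1)/2.30066 × 100 = 56.5343%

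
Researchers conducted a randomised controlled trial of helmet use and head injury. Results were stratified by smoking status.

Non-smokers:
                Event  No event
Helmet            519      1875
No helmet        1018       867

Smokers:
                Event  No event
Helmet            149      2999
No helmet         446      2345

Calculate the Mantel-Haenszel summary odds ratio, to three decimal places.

OR_MH = Σ(aᵢdᵢ/nᵢ) / Σ(bᵢcᵢ/nᵢ), where nᵢ is the stratum total.
Stratum 1 (Non-smokers): n = 4279; a·d/n = 519·867/4279 = 105.1584; b·c/n = 1875·1018/4279 = 446.0738
Stratum 2 (Smokers): n = 5939; a·d/n = 149·2345/5939 = 58.8323; b·c/n = 2999·446/5939 = 225.2154
OR_MH = (105.1584 + 58.8323) / (446.0738 + 225.2154) = 163.9907 / 671.2892 = 0.24429

0.244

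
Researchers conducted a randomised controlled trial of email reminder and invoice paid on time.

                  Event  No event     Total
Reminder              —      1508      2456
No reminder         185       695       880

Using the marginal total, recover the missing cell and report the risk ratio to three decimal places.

1.836

The missing cell is in the exposed row: 2456 − 1508 = 948.
So a = 948, b = 1508, c = 185, d = 695.
RR = [a/(a+b)] / [c/(c+d)] = (948/2456) / (185/880) = 0.38599/0.21023 = 1.83608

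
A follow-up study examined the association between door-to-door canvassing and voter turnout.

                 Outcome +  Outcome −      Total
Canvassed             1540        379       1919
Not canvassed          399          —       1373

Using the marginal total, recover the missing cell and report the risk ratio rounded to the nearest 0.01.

2.76

The missing cell is in the unexposed row: 1373 − 399 = 974.
So a = 1540, b = 379, c = 399, d = 974.
RR = [a/(a+b)] / [c/(c+d)] = (1540/1919) / (399/1373) = 0.80250/0.29060 = 2.76149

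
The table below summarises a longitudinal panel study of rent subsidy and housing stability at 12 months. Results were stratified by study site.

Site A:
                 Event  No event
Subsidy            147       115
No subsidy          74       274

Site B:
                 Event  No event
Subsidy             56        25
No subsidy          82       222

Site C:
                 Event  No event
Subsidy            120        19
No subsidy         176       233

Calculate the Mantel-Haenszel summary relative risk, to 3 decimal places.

2.323

RR_MH = Σ(aᵢ·n₀ᵢ/nᵢ) / Σ(cᵢ·n₁ᵢ/nᵢ), with n₁ᵢ = aᵢ+bᵢ (exposed), n₀ᵢ = cᵢ+dᵢ (unexposed), nᵢ = n₁ᵢ+n₀ᵢ.
Stratum 1 (Site A): n₁ = 262, n₀ = 348, n = 610; a·n₀/n = 147·348/610 = 83.8623; c·n₁/n = 74·262/610 = 31.7836
Stratum 2 (Site B): n₁ = 81, n₀ = 304, n = 385; a·n₀/n = 56·304/385 = 44.2182; c·n₁/n = 82·81/385 = 17.2519
Stratum 3 (Site C): n₁ = 139, n₀ = 409, n = 548; a·n₀/n = 120·409/548 = 89.5620; c·n₁/n = 176·139/548 = 44.6423
RR_MH = (83.8623 + 44.2182 + 89.5620) / (31.7836 + 17.2519 + 44.6423) = 217.6425 / 93.6779 = 2.32331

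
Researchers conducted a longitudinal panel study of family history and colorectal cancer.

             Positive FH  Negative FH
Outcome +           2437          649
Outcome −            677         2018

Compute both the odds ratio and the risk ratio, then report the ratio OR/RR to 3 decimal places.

3.480

Reading the table with exposure as columns: a = 2437 (Positive FH, case), b = 677 (Positive FH, non-case), c = 649 (Negative FH, case), d = 2018.
OR = (2437·2018)/(677·649) = 4917866/439373 = 11.19292
Risk in exposed = 2437/3114 = 0.78259; risk in unexposed = 649/2667 = 0.24334; RR = 3.21599
OR/RR = 11.19292 / 3.21599 = 3.48039
The outcome is not rare, so the OR lies further from 1 than the RR.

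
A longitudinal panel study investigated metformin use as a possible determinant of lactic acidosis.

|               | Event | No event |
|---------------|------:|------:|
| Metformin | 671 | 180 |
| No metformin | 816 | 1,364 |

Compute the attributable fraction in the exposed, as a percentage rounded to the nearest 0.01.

Cells: a = 671, b = 180, c = 816, d = 1364.
Risk in exposed = 671/851 = 0.78848; risk in unexposed = 816/2180 = 0.37431.
RR = 0.78848/0.37431 = 2.10649
AR% = (RR − 1)/RR × 100 = (2.10649 − 1)/2.10649 × 100 = 52.5277%

52.53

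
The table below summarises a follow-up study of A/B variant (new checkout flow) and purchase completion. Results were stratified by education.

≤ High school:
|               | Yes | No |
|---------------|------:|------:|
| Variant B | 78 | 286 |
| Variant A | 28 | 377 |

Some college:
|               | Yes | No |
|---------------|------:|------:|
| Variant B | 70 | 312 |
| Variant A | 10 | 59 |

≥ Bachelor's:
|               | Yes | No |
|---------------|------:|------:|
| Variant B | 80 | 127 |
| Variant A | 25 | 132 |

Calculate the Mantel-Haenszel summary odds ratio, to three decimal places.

OR_MH = Σ(aᵢdᵢ/nᵢ) / Σ(bᵢcᵢ/nᵢ), where nᵢ is the stratum total.
Stratum 1 (≤ High school): n = 769; a·d/n = 78·377/769 = 38.2393; b·c/n = 286·28/769 = 10.4135
Stratum 2 (Some college): n = 451; a·d/n = 70·59/451 = 9.1574; b·c/n = 312·10/451 = 6.9180
Stratum 3 (≥ Bachelor's): n = 364; a·d/n = 80·132/364 = 29.0110; b·c/n = 127·25/364 = 8.7225
OR_MH = (38.2393 + 9.1574 + 29.0110) / (10.4135 + 6.9180 + 8.7225) = 76.4077 / 26.0540 = 2.93267

2.933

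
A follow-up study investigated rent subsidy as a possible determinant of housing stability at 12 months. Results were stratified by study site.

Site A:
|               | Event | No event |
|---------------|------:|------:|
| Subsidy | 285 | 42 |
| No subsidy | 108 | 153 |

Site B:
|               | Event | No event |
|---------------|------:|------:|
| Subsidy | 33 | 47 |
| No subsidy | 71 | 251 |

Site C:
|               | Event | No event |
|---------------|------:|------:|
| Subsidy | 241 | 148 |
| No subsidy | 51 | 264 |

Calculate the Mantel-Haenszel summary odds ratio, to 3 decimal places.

6.924

OR_MH = Σ(aᵢdᵢ/nᵢ) / Σ(bᵢcᵢ/nᵢ), where nᵢ is the stratum total.
Stratum 1 (Site A): n = 588; a·d/n = 285·153/588 = 74.1582; b·c/n = 42·108/588 = 7.7143
Stratum 2 (Site B): n = 402; a·d/n = 33·251/402 = 20.6045; b·c/n = 47·71/402 = 8.3010
Stratum 3 (Site C): n = 704; a·d/n = 241·264/704 = 90.3750; b·c/n = 148·51/704 = 10.7216
OR_MH = (74.1582 + 20.6045 + 90.3750) / (7.7143 + 8.3010 + 10.7216) = 185.1376 / 26.7369 = 6.92443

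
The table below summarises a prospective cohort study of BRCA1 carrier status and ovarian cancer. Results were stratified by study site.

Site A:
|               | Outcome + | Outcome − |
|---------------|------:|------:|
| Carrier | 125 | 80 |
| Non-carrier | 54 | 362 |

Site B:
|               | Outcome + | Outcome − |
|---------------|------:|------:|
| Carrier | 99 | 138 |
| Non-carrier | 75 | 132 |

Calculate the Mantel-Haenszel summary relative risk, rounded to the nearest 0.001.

2.245

RR_MH = Σ(aᵢ·n₀ᵢ/nᵢ) / Σ(cᵢ·n₁ᵢ/nᵢ), with n₁ᵢ = aᵢ+bᵢ (exposed), n₀ᵢ = cᵢ+dᵢ (unexposed), nᵢ = n₁ᵢ+n₀ᵢ.
Stratum 1 (Site A): n₁ = 205, n₀ = 416, n = 621; a·n₀/n = 125·416/621 = 83.7359; c·n₁/n = 54·205/621 = 17.8261
Stratum 2 (Site B): n₁ = 237, n₀ = 207, n = 444; a·n₀/n = 99·207/444 = 46.1554; c·n₁/n = 75·237/444 = 40.0338
RR_MH = (83.7359 + 46.1554) / (17.8261 + 40.0338) = 129.8913 / 57.8599 = 2.24493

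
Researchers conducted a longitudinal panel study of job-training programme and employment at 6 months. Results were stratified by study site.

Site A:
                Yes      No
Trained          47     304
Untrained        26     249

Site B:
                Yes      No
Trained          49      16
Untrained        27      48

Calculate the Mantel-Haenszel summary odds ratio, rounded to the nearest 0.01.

OR_MH = Σ(aᵢdᵢ/nᵢ) / Σ(bᵢcᵢ/nᵢ), where nᵢ is the stratum total.
Stratum 1 (Site A): n = 626; a·d/n = 47·249/626 = 18.6949; b·c/n = 304·26/626 = 12.6262
Stratum 2 (Site B): n = 140; a·d/n = 49·48/140 = 16.8000; b·c/n = 16·27/140 = 3.0857
OR_MH = (18.6949 + 16.8000) / (12.6262 + 3.0857) = 35.4949 / 15.7119 = 2.25911

2.26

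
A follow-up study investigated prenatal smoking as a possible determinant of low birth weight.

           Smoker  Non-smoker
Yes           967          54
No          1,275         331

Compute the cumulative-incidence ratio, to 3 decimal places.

Reading the table with exposure as columns: a = 967 (Smoker, case), b = 1275 (Smoker, non-case), c = 54 (Non-smoker, case), d = 331.
Risk in exposed = 967/2242 = 0.43131; risk in unexposed = 54/385 = 0.14026.
RR = 0.43131 / 0.14026 = 3.07509
The risk among the exposed is 3.08 times that among the unexposed.

3.075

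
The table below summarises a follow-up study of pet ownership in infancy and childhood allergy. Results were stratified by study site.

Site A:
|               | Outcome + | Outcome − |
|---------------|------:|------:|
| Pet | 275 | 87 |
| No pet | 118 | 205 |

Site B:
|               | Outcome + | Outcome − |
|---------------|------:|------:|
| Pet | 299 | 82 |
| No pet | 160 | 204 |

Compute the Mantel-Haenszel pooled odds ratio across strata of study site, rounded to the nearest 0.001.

5.036

OR_MH = Σ(aᵢdᵢ/nᵢ) / Σ(bᵢcᵢ/nᵢ), where nᵢ is the stratum total.
Stratum 1 (Site A): n = 685; a·d/n = 275·205/685 = 82.2993; b·c/n = 87·118/685 = 14.9869
Stratum 2 (Site B): n = 745; a·d/n = 299·204/745 = 81.8738; b·c/n = 82·160/745 = 17.6107
OR_MH = (82.2993 + 81.8738) / (14.9869 + 17.6107) = 164.1731 / 32.5976 = 5.03636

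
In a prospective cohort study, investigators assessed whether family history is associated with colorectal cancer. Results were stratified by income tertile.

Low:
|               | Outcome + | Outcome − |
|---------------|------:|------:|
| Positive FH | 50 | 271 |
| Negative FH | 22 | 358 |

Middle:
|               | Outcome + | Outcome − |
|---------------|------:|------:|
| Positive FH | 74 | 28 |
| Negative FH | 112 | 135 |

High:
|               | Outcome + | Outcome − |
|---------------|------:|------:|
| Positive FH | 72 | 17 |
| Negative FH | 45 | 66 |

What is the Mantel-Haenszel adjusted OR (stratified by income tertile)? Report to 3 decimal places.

3.656

OR_MH = Σ(aᵢdᵢ/nᵢ) / Σ(bᵢcᵢ/nᵢ), where nᵢ is the stratum total.
Stratum 1 (Low): n = 701; a·d/n = 50·358/701 = 25.5350; b·c/n = 271·22/701 = 8.5050
Stratum 2 (Middle): n = 349; a·d/n = 74·135/349 = 28.6246; b·c/n = 28·112/349 = 8.9857
Stratum 3 (High): n = 200; a·d/n = 72·66/200 = 23.7600; b·c/n = 17·45/200 = 3.8250
OR_MH = (25.5350 + 28.6246 + 23.7600) / (8.5050 + 8.9857 + 3.8250) = 77.9196 / 21.3157 = 3.65551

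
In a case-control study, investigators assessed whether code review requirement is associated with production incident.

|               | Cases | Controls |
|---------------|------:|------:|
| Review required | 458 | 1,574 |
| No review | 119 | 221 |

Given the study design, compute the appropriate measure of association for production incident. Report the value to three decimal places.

Cells: a = 458, b = 1574, c = 119, d = 221.
This is a case-control study: participants were sampled on outcome status, so risks in the source population cannot be estimated directly — relative risk is not valid here. The odds ratio is the appropriate measure.
OR = (a·d)/(b·c) = (458 × 221) / (1574 × 119) = 101218 / 187306 = 0.54039

0.540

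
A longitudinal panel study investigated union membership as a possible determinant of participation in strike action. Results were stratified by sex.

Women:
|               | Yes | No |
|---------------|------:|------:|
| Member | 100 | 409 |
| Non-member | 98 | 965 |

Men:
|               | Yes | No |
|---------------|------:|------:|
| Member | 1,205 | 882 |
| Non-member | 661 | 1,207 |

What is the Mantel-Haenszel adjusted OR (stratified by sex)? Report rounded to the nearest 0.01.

2.48

OR_MH = Σ(aᵢdᵢ/nᵢ) / Σ(bᵢcᵢ/nᵢ), where nᵢ is the stratum total.
Stratum 1 (Women): n = 1572; a·d/n = 100·965/1572 = 61.3868; b·c/n = 409·98/1572 = 25.4975
Stratum 2 (Men): n = 3955; a·d/n = 1205·1207/3955 = 367.7459; b·c/n = 882·661/3955 = 147.4088
OR_MH = (61.3868 + 367.7459) / (25.4975 + 147.4088) = 429.1327 / 172.9063 = 2.48188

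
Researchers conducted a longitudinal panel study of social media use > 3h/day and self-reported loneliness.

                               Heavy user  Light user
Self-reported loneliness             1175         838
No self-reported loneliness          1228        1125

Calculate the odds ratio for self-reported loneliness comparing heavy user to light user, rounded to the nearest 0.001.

Reading the table with exposure as columns: a = 1175 (Heavy user, case), b = 1228 (Heavy user, non-case), c = 838 (Light user, case), d = 1125.
OR = (a·d)/(b·c) = (1175 × 1125) / (1228 × 838) = 1321875 / 1029064 = 1.28454
The odds of self-reported loneliness are about 1.28 times as high in the heavy user group.

1.285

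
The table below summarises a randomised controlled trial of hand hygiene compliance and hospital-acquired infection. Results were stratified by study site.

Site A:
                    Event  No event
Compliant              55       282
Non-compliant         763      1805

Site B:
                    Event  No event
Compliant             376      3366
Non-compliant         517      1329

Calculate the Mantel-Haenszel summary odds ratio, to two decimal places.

OR_MH = Σ(aᵢdᵢ/nᵢ) / Σ(bᵢcᵢ/nᵢ), where nᵢ is the stratum total.
Stratum 1 (Site A): n = 2905; a·d/n = 55·1805/2905 = 34.1738; b·c/n = 282·763/2905 = 74.0675
Stratum 2 (Site B): n = 5588; a·d/n = 376·1329/5588 = 89.4245; b·c/n = 3366·517/5588 = 311.4213
OR_MH = (34.1738 + 89.4245) / (74.0675 + 311.4213) = 123.5983 / 385.4887 = 0.32063

0.32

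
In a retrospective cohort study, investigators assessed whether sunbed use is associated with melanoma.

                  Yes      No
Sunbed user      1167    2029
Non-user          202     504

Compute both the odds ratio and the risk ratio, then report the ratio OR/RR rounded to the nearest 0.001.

Cells: a = 1167, b = 2029, c = 202, d = 504.
OR = (1167·504)/(2029·202) = 588168/409858 = 1.43505
Risk in exposed = 1167/3196 = 0.36514; risk in unexposed = 202/706 = 0.28612; RR = 1.27620
OR/RR = 1.43505 / 1.27620 = 1.12448
The outcome is not rare, so the OR lies further from 1 than the RR.

1.124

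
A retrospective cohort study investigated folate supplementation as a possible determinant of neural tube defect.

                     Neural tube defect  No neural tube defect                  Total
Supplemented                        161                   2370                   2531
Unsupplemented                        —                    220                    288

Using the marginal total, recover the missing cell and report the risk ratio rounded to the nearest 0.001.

The missing cell is in the unexposed row: 288 − 220 = 68.
So a = 161, b = 2370, c = 68, d = 220.
RR = [a/(a+b)] / [c/(c+d)] = (161/2531) / (68/288) = 0.06361/0.23611 = 0.26941

0.269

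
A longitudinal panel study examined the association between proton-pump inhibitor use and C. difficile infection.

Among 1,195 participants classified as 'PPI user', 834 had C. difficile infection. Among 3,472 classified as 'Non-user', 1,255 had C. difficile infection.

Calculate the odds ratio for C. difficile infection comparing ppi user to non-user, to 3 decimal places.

From the description: a = 834, b = 361, c = 1255, d = 2217.
OR = (a·d)/(b·c) = (834 × 2217) / (361 × 1255) = 1848978 / 453055 = 4.08113
The odds of C. difficile infection are about 4.08 times as high in the ppi user group.

4.081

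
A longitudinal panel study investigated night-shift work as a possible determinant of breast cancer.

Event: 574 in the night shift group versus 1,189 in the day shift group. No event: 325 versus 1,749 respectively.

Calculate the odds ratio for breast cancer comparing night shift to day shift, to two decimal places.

From the description: a = 574, b = 325, c = 1189, d = 1749.
OR = (a·d)/(b·c) = (574 × 1749) / (325 × 1189) = 1003926 / 386425 = 2.59798
The odds of breast cancer are about 2.60 times as high in the night shift group.

2.60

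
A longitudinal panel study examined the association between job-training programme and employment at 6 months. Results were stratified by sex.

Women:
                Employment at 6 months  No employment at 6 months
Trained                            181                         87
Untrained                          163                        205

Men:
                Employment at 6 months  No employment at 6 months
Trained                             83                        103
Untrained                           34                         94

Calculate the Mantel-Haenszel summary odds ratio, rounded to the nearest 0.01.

2.49

OR_MH = Σ(aᵢdᵢ/nᵢ) / Σ(bᵢcᵢ/nᵢ), where nᵢ is the stratum total.
Stratum 1 (Women): n = 636; a·d/n = 181·205/636 = 58.3412; b·c/n = 87·163/636 = 22.2972
Stratum 2 (Men): n = 314; a·d/n = 83·94/314 = 24.8471; b·c/n = 103·34/314 = 11.1529
OR_MH = (58.3412 + 24.8471) / (22.2972 + 11.1529) = 83.1883 / 33.4500 = 2.48694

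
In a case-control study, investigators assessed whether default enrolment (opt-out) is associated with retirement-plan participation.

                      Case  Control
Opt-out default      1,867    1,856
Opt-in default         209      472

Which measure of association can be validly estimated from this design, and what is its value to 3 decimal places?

Cells: a = 1867, b = 1856, c = 209, d = 472.
This is a case-control study: participants were sampled on outcome status, so risks in the source population cannot be estimated directly — relative risk is not valid here. The odds ratio is the appropriate measure.
OR = (a·d)/(b·c) = (1867 × 472) / (1856 × 209) = 881224 / 387904 = 2.27176

2.272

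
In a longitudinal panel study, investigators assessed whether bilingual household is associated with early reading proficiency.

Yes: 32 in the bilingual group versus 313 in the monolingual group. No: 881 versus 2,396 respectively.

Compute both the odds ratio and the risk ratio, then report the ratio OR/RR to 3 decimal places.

From the description: a = 32, b = 881, c = 313, d = 2396.
OR = (32·2396)/(881·313) = 76672/275753 = 0.27805
Risk in exposed = 32/913 = 0.03505; risk in unexposed = 313/2709 = 0.11554; RR = 0.30335
OR/RR = 0.27805 / 0.30335 = 0.91658
The outcome is not rare, so the OR lies further from 1 than the RR.

0.917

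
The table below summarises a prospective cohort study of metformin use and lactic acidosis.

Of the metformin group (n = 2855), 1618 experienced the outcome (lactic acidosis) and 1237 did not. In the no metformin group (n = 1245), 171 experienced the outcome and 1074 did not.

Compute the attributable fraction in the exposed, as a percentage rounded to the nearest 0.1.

From the description: a = 1618, b = 1237, c = 171, d = 1074.
Risk in exposed = 1618/2855 = 0.56673; risk in unexposed = 171/1245 = 0.13735.
RR = 0.56673/0.13735 = 4.12616
AR% = (RR − 1)/RR × 100 = (4.12616 − 1)/4.12616 × 100 = 75.7644%

75.8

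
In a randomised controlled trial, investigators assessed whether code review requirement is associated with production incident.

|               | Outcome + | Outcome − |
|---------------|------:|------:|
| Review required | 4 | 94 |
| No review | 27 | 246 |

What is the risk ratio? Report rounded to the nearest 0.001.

Cells: a = 4, b = 94, c = 27, d = 246.
Risk in exposed = 4/98 = 0.04082; risk in unexposed = 27/273 = 0.09890.
RR = 0.04082 / 0.09890 = 0.41270
The risk is 59% lower among the exposed than among the unexposed.

0.413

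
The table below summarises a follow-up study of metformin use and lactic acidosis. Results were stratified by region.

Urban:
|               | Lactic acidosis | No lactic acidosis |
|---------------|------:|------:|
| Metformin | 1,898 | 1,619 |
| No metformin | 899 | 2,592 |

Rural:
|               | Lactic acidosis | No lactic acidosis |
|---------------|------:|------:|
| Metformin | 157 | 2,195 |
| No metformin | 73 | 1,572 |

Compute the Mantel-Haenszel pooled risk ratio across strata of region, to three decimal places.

2.044

RR_MH = Σ(aᵢ·n₀ᵢ/nᵢ) / Σ(cᵢ·n₁ᵢ/nᵢ), with n₁ᵢ = aᵢ+bᵢ (exposed), n₀ᵢ = cᵢ+dᵢ (unexposed), nᵢ = n₁ᵢ+n₀ᵢ.
Stratum 1 (Urban): n₁ = 3517, n₀ = 3491, n = 7008; a·n₀/n = 1898·3491/7008 = 945.4792; c·n₁/n = 899·3517/7008 = 451.1677
Stratum 2 (Rural): n₁ = 2352, n₀ = 1645, n = 3997; a·n₀/n = 157·1645/3997 = 64.6147; c·n₁/n = 73·2352/3997 = 42.9562
RR_MH = (945.4792 + 64.6147) / (451.1677 + 42.9562) = 1010.0939 / 494.1239 = 2.04421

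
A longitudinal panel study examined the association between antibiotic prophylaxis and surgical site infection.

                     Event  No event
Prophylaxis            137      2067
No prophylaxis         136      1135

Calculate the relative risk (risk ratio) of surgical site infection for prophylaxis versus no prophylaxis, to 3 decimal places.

0.581

Cells: a = 137, b = 2067, c = 136, d = 1135.
Risk in exposed = 137/2204 = 0.06216; risk in unexposed = 136/1271 = 0.10700.
RR = 0.06216 / 0.10700 = 0.58092
The risk is 42% lower among the exposed than among the unexposed.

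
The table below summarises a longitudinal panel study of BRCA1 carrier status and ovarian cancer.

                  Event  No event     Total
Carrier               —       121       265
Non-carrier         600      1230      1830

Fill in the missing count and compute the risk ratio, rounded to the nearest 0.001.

1.657

The missing cell is in the exposed row: 265 − 121 = 144.
So a = 144, b = 121, c = 600, d = 1230.
RR = [a/(a+b)] / [c/(c+d)] = (144/265) / (600/1830) = 0.54340/0.32787 = 1.65736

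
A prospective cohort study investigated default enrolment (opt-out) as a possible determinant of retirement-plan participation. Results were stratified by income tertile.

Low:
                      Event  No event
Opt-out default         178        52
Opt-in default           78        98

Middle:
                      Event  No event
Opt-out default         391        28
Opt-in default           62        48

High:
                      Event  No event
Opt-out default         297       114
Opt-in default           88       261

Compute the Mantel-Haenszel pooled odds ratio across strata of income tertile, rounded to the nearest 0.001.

6.816

OR_MH = Σ(aᵢdᵢ/nᵢ) / Σ(bᵢcᵢ/nᵢ), where nᵢ is the stratum total.
Stratum 1 (Low): n = 406; a·d/n = 178·98/406 = 42.9655; b·c/n = 52·78/406 = 9.9901
Stratum 2 (Middle): n = 529; a·d/n = 391·48/529 = 35.4783; b·c/n = 28·62/529 = 3.2817
Stratum 3 (High): n = 760; a·d/n = 297·261/760 = 101.9961; b·c/n = 114·88/760 = 13.2000
OR_MH = (42.9655 + 35.4783 + 101.9961) / (9.9901 + 3.2817 + 13.2000) = 180.4398 / 26.4718 = 6.81630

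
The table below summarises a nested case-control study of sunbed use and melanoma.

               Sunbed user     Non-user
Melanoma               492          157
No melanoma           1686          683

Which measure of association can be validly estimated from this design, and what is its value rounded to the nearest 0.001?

1.269

Reading the table with exposure as columns: a = 492 (Sunbed user, case), b = 1686 (Sunbed user, non-case), c = 157 (Non-user, case), d = 683.
This is a nested case-control study: participants were sampled on outcome status, so risks in the source population cannot be estimated directly — relative risk is not valid here. The odds ratio is the appropriate measure.
OR = (a·d)/(b·c) = (492 × 683) / (1686 × 157) = 336036 / 264702 = 1.26949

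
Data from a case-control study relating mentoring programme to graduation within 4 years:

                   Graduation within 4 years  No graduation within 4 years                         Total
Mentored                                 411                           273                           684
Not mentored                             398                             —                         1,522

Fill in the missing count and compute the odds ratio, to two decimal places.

The missing cell is in the unexposed row: 1522 − 398 = 1124.
So a = 411, b = 273, c = 398, d = 1124.
OR = (a·d)/(b·c) = (411 × 1124) / (273 × 398) = 461964 / 108654 = 4.25170

4.25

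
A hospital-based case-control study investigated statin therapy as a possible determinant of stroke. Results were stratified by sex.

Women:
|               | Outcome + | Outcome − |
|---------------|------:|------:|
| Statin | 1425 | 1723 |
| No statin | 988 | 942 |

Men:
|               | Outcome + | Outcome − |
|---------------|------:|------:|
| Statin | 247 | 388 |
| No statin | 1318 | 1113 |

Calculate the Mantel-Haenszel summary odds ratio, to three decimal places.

OR_MH = Σ(aᵢdᵢ/nᵢ) / Σ(bᵢcᵢ/nᵢ), where nᵢ is the stratum total.
Stratum 1 (Women): n = 5078; a·d/n = 1425·942/5078 = 264.3462; b·c/n = 1723·988/5078 = 335.2351
Stratum 2 (Men): n = 3066; a·d/n = 247·1113/3066 = 89.6644; b·c/n = 388·1318/3066 = 166.7919
OR_MH = (264.3462 + 89.6644) / (335.2351 + 166.7919) = 354.0106 / 502.0270 = 0.70516

0.705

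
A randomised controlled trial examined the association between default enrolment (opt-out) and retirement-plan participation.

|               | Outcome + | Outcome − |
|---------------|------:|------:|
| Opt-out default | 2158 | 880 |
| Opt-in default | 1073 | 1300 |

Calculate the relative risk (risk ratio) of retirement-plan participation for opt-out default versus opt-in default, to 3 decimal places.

Cells: a = 2158, b = 880, c = 1073, d = 1300.
Risk in exposed = 2158/3038 = 0.71034; risk in unexposed = 1073/2373 = 0.45217.
RR = 0.71034 / 0.45217 = 1.57095
The risk among the exposed is 1.57 times that among the unexposed.

1.571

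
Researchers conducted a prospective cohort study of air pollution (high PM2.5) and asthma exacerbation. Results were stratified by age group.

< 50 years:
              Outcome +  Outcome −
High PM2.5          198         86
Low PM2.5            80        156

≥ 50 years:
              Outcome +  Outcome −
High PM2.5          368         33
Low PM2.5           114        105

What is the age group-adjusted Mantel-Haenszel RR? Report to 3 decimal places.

1.872

RR_MH = Σ(aᵢ·n₀ᵢ/nᵢ) / Σ(cᵢ·n₁ᵢ/nᵢ), with n₁ᵢ = aᵢ+bᵢ (exposed), n₀ᵢ = cᵢ+dᵢ (unexposed), nᵢ = n₁ᵢ+n₀ᵢ.
Stratum 1 (< 50 years): n₁ = 284, n₀ = 236, n = 520; a·n₀/n = 198·236/520 = 89.8615; c·n₁/n = 80·284/520 = 43.6923
Stratum 2 (≥ 50 years): n₁ = 401, n₀ = 219, n = 620; a·n₀/n = 368·219/620 = 129.9871; c·n₁/n = 114·401/620 = 73.7323
RR_MH = (89.8615 + 129.9871) / (43.6923 + 73.7323) = 219.8486 / 117.4246 = 1.87225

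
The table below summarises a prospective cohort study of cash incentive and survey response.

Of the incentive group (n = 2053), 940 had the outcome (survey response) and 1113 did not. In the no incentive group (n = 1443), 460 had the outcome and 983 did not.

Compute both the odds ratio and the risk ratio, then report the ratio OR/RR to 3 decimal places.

1.257

From the description: a = 940, b = 1113, c = 460, d = 983.
OR = (940·983)/(1113·460) = 924020/511980 = 1.80480
Risk in exposed = 940/2053 = 0.45787; risk in unexposed = 460/1443 = 0.31878; RR = 1.43631
OR/RR = 1.80480 / 1.43631 = 1.25655
The outcome is not rare, so the OR lies further from 1 than the RR.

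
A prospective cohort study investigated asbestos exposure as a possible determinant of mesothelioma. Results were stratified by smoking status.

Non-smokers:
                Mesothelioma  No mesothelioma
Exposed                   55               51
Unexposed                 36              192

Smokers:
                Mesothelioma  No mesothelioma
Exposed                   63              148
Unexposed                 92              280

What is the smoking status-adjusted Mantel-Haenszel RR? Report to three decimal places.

RR_MH = Σ(aᵢ·n₀ᵢ/nᵢ) / Σ(cᵢ·n₁ᵢ/nᵢ), with n₁ᵢ = aᵢ+bᵢ (exposed), n₀ᵢ = cᵢ+dᵢ (unexposed), nᵢ = n₁ᵢ+n₀ᵢ.
Stratum 1 (Non-smokers): n₁ = 106, n₀ = 228, n = 334; a·n₀/n = 55·228/334 = 37.5449; c·n₁/n = 36·106/334 = 11.4251
Stratum 2 (Smokers): n₁ = 211, n₀ = 372, n = 583; a·n₀/n = 63·372/583 = 40.1990; c·n₁/n = 92·211/583 = 33.2967
RR_MH = (37.5449 + 40.1990) / (11.4251 + 33.2967) = 77.7439 / 44.7219 = 1.73839

1.738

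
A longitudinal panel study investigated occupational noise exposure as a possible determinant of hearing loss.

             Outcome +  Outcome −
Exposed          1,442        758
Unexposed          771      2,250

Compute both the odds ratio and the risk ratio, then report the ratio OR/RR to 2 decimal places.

Cells: a = 1442, b = 758, c = 771, d = 2250.
OR = (1442·2250)/(758·771) = 3244500/584418 = 5.55168
Risk in exposed = 1442/2200 = 0.65545; risk in unexposed = 771/3021 = 0.25521; RR = 2.56826
OR/RR = 5.55168 / 2.56826 = 2.16165
The outcome is not rare, so the OR lies further from 1 than the RR.

2.16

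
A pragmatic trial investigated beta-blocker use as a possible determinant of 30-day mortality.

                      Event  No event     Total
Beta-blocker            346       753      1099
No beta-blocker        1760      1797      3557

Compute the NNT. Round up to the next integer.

Risk in treated group = 346/1099 = 0.31483; risk in control = 1760/3557 = 0.49480.
Absolute risk reduction = 0.49480 − 0.31483 = 0.17997
NNT = 1 / ARR = 1 / 0.17997 = 5.557 → round up → 6

6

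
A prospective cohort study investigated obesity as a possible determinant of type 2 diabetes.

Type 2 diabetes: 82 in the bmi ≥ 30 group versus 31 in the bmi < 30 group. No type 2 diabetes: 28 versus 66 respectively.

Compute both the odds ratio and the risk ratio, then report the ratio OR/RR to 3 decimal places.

2.673

From the description: a = 82, b = 28, c = 31, d = 66.
OR = (82·66)/(28·31) = 5412/868 = 6.23502
Risk in exposed = 82/110 = 0.74545; risk in unexposed = 31/97 = 0.31959; RR = 2.33255
OR/RR = 6.23502 / 2.33255 = 2.67305
The outcome is not rare, so the OR lies further from 1 than the RR.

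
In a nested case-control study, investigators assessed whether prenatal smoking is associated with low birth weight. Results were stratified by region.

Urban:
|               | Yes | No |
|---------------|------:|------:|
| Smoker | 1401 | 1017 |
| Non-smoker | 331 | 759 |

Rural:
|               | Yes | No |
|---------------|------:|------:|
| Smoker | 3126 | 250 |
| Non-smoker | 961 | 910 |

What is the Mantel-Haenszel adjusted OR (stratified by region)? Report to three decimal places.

5.963

OR_MH = Σ(aᵢdᵢ/nᵢ) / Σ(bᵢcᵢ/nᵢ), where nᵢ is the stratum total.
Stratum 1 (Urban): n = 3508; a·d/n = 1401·759/3508 = 303.1240; b·c/n = 1017·331/3508 = 95.9598
Stratum 2 (Rural): n = 5247; a·d/n = 3126·910/5247 = 542.1498; b·c/n = 250·961/5247 = 45.7881
OR_MH = (303.1240 + 542.1498) / (95.9598 + 45.7881) = 845.2738 / 141.7479 = 5.96322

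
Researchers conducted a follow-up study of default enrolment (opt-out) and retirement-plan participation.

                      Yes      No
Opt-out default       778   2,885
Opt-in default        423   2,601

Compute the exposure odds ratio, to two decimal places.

Cells: a = 778, b = 2885, c = 423, d = 2601.
OR = (a·d)/(b·c) = (778 × 2601) / (2885 × 423) = 2023578 / 1220355 = 1.65819
The odds of retirement-plan participation are about 1.66 times as high in the opt-out default group.

1.66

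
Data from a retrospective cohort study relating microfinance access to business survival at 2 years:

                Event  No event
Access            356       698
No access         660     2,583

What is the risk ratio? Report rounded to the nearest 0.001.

Cells: a = 356, b = 698, c = 660, d = 2583.
Risk in exposed = 356/1054 = 0.33776; risk in unexposed = 660/3243 = 0.20352.
RR = 0.33776 / 0.20352 = 1.65963
The risk among the exposed is 1.66 times that among the unexposed.

1.660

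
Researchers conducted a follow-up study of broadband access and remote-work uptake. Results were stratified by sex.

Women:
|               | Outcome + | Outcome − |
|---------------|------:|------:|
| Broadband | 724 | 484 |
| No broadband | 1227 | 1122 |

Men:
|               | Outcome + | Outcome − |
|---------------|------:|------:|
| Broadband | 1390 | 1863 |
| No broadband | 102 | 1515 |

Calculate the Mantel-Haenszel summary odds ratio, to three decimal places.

OR_MH = Σ(aᵢdᵢ/nᵢ) / Σ(bᵢcᵢ/nᵢ), where nᵢ is the stratum total.
Stratum 1 (Women): n = 3557; a·d/n = 724·1122/3557 = 228.3745; b·c/n = 484·1227/3557 = 166.9575
Stratum 2 (Men): n = 4870; a·d/n = 1390·1515/4870 = 432.4127; b·c/n = 1863·102/4870 = 39.0197
OR_MH = (228.3745 + 432.4127) / (166.9575 + 39.0197) = 660.7872 / 205.9773 = 3.20806

3.208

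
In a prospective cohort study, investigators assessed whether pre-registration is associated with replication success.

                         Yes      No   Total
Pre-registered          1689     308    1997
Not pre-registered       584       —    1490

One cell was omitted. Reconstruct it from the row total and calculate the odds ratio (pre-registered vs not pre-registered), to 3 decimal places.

8.507

The missing cell is in the unexposed row: 1490 − 584 = 906.
So a = 1689, b = 308, c = 584, d = 906.
OR = (a·d)/(b·c) = (1689 × 906) / (308 × 584) = 1530234 / 179872 = 8.50735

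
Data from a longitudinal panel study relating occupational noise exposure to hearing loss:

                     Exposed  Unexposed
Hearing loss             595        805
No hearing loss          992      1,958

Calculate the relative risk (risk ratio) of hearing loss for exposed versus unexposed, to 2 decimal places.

Reading the table with exposure as columns: a = 595 (Exposed, case), b = 992 (Exposed, non-case), c = 805 (Unexposed, case), d = 1958.
Risk in exposed = 595/1587 = 0.37492; risk in unexposed = 805/2763 = 0.29135.
RR = 0.37492 / 0.29135 = 1.28684
The risk among the exposed is 1.29 times that among the unexposed.

1.29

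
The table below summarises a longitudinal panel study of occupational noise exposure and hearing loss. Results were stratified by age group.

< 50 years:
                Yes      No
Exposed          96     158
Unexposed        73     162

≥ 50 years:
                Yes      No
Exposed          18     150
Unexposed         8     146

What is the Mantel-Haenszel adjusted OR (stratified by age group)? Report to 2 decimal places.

1.46

OR_MH = Σ(aᵢdᵢ/nᵢ) / Σ(bᵢcᵢ/nᵢ), where nᵢ is the stratum total.
Stratum 1 (< 50 years): n = 489; a·d/n = 96·162/489 = 31.8037; b·c/n = 158·73/489 = 23.5869
Stratum 2 (≥ 50 years): n = 322; a·d/n = 18·146/322 = 8.1615; b·c/n = 150·8/322 = 3.7267
OR_MH = (31.8037 + 8.1615) / (23.5869 + 3.7267) = 39.9652 / 27.3136 = 1.46320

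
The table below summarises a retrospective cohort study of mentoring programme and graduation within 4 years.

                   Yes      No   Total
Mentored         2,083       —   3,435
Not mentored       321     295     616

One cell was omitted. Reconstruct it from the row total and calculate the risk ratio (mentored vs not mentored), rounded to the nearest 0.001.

The missing cell is in the exposed row: 3435 − 2083 = 1352.
So a = 2083, b = 1352, c = 321, d = 295.
RR = [a/(a+b)] / [c/(c+d)] = (2083/3435) / (321/616) = 0.60640/0.52110 = 1.16369

1.164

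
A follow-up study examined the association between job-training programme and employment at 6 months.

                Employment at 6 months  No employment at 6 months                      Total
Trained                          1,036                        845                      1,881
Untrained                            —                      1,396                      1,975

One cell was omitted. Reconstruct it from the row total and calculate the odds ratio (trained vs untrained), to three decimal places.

2.956

The missing cell is in the unexposed row: 1975 − 1396 = 579.
So a = 1036, b = 845, c = 579, d = 1396.
OR = (a·d)/(b·c) = (1036 × 1396) / (845 × 579) = 1446256 / 489255 = 2.95604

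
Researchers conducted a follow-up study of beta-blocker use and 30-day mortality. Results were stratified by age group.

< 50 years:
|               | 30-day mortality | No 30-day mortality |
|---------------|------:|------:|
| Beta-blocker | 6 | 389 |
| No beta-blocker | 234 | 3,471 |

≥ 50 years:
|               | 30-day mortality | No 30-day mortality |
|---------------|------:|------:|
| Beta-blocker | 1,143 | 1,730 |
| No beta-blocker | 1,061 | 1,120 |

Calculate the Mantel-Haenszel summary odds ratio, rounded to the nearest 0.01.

OR_MH = Σ(aᵢdᵢ/nᵢ) / Σ(bᵢcᵢ/nᵢ), where nᵢ is the stratum total.
Stratum 1 (< 50 years): n = 4100; a·d/n = 6·3471/4100 = 5.0795; b·c/n = 389·234/4100 = 22.2015
Stratum 2 (≥ 50 years): n = 5054; a·d/n = 1143·1120/5054 = 253.2964; b·c/n = 1730·1061/5054 = 363.1836
OR_MH = (5.0795 + 253.2964) / (22.2015 + 363.1836) = 258.3759 / 385.3851 = 0.67044

0.67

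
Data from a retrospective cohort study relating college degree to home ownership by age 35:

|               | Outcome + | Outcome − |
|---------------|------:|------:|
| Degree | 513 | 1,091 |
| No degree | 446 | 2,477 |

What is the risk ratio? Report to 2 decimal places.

2.10

Cells: a = 513, b = 1091, c = 446, d = 2477.
Risk in exposed = 513/1604 = 0.31983; risk in unexposed = 446/2923 = 0.15258.
RR = 0.31983 / 0.15258 = 2.09608
The risk among the exposed is 2.10 times that among the unexposed.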